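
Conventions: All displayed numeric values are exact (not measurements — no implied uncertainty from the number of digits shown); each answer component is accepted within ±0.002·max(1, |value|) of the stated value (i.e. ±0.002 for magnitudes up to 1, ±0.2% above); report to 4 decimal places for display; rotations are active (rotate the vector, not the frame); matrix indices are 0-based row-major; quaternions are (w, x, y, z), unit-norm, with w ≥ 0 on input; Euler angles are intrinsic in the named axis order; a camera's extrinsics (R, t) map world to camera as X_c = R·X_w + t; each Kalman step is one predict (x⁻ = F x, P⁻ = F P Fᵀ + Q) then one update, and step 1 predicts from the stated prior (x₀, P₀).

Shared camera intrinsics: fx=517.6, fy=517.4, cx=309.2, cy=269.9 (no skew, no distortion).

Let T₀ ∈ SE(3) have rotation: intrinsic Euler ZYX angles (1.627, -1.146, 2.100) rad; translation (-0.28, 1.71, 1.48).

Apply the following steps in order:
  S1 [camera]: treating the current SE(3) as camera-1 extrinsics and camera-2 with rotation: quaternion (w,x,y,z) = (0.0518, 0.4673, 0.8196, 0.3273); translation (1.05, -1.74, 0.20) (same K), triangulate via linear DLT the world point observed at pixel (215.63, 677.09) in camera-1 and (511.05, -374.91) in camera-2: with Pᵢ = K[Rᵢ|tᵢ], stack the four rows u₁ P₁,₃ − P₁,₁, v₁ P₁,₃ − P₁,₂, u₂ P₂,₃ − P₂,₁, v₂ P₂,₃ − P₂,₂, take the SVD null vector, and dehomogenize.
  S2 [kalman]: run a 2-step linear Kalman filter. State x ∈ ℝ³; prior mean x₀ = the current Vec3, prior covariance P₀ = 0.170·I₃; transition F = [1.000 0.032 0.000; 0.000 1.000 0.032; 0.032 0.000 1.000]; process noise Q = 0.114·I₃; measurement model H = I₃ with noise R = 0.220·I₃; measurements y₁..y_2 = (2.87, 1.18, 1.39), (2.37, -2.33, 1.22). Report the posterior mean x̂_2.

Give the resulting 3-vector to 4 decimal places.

result = (2.2801, -0.8702, 0.9982)

after S1 (triangulate): (1.2806, 0.0077, -0.2174)
after S2 (kf_track): (2.2801, -0.8702, 0.9982)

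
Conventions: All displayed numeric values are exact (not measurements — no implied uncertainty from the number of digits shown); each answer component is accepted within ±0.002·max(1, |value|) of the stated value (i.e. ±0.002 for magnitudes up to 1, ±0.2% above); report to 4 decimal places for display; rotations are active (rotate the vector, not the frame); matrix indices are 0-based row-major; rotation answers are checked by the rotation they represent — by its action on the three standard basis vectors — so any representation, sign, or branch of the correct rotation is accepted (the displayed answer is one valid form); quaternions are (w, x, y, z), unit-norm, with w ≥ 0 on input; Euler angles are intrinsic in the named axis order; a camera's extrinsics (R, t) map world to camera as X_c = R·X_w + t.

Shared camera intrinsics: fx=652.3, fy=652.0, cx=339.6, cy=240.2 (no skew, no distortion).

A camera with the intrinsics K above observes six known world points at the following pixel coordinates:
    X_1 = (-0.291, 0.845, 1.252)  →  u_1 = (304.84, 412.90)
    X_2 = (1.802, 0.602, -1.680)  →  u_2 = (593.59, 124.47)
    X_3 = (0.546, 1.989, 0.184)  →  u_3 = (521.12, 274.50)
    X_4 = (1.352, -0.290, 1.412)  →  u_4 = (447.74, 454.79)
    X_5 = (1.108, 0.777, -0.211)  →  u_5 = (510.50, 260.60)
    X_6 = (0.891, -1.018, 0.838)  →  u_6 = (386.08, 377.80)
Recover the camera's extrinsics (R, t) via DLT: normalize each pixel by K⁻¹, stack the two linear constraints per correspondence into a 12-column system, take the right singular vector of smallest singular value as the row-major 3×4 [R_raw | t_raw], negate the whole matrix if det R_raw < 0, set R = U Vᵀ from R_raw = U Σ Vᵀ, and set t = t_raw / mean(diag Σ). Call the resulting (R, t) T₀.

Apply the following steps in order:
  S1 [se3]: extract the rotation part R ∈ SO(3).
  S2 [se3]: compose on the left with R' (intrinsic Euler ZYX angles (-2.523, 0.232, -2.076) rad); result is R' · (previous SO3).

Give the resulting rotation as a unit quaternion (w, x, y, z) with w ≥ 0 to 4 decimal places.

source (pnp_recover): camera pose = R=[0.9433 0.2611 -0.2051; 0.2523 -0.1619 0.9540; 0.2158 -0.9516 -0.2186], t=(0.0700, 0.2103, 5.6511)
after S1 (rot_of_se3): [0.9433 0.2611 -0.2051; 0.2523 -0.1619 0.9540; 0.2158 -0.9516 -0.2186]
after S2 (compose_so3): [-0.6482 -0.7573 -0.0795; -0.5434 0.3869 0.7450; -0.5334 0.5261 -0.6623]

rotation (quat) = (0.1382, -0.3960, 0.8212, 0.3870)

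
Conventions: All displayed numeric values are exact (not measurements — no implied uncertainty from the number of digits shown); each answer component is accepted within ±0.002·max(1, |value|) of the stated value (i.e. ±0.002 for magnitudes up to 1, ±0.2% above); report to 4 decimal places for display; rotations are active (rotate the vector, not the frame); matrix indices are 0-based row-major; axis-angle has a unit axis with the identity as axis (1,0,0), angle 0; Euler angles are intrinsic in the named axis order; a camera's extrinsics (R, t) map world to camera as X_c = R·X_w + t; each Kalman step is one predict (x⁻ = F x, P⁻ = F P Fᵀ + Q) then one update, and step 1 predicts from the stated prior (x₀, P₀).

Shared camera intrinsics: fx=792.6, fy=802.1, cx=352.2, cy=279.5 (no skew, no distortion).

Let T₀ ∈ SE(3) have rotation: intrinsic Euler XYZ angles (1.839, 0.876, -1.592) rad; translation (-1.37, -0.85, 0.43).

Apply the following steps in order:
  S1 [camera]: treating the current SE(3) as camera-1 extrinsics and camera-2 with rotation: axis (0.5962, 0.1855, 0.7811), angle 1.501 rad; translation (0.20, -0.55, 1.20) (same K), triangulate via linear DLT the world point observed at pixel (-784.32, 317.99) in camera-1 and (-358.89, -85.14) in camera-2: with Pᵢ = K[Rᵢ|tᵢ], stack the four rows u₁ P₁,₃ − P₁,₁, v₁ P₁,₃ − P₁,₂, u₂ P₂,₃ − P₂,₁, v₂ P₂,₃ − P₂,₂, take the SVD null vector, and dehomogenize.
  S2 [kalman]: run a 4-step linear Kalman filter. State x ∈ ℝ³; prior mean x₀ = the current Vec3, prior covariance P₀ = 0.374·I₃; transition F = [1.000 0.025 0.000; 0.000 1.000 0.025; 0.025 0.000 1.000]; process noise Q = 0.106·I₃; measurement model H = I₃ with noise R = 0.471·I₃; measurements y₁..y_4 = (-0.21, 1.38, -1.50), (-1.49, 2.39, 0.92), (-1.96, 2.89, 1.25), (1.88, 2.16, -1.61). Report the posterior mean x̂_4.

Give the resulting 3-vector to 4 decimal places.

result = (-0.0005, 2.1301, -0.4282)

after S1 (triangulate): (-0.4262, 0.6597, -0.8375)
after S2 (kf_track): (-0.0005, 2.1301, -0.4282)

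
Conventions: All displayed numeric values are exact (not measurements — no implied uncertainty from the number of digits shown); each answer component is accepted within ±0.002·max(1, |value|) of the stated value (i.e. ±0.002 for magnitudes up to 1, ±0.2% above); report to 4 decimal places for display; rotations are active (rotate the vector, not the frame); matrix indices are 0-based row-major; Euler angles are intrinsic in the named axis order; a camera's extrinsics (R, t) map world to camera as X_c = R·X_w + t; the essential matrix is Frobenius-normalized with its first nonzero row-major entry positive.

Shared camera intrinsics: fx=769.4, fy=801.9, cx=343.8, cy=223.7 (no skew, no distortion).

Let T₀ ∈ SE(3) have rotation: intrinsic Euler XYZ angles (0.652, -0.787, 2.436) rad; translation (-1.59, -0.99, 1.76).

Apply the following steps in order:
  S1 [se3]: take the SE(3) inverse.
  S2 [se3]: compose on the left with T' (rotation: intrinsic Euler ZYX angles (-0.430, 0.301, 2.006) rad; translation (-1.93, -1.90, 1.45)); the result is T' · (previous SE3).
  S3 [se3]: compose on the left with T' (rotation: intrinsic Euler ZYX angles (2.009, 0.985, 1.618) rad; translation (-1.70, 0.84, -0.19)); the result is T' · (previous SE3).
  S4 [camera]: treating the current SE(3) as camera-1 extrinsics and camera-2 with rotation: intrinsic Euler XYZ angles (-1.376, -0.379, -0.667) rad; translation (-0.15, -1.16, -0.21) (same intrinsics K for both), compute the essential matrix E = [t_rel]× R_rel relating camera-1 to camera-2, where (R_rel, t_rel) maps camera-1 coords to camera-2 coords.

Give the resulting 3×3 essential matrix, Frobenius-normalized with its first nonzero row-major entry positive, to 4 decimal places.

matrix = [0.2604 0.0576 -0.1292; -0.1557 0.2444 -0.6390; -0.6385 -0.0551 0.0957]

after S1 (invert_se3): R=[-0.5374 0.8426 -0.0351; -0.4578 -0.3264 -0.8270; -0.7082 -0.4284 0.5612], t=(0.0414, 0.4044, -2.5378)
after S2 (compose_se3): R=[-0.1497 0.9197 -0.3631; 0.9876 0.1570 -0.0097; 0.0480 -0.3600 -0.9317], t=(-0.6187, -0.1572, 2.8098)
after S3 (compose_se3): R=[-0.2272 -0.5961 -0.7701; 0.7078 0.4421 -0.5510; 0.6689 -0.6703 0.3214], t=(1.0823, 1.4995, 0.1654)
after S4 (essential): [0.2604 0.0576 -0.1292; -0.1557 0.2444 -0.6390; -0.6385 -0.0551 0.0957]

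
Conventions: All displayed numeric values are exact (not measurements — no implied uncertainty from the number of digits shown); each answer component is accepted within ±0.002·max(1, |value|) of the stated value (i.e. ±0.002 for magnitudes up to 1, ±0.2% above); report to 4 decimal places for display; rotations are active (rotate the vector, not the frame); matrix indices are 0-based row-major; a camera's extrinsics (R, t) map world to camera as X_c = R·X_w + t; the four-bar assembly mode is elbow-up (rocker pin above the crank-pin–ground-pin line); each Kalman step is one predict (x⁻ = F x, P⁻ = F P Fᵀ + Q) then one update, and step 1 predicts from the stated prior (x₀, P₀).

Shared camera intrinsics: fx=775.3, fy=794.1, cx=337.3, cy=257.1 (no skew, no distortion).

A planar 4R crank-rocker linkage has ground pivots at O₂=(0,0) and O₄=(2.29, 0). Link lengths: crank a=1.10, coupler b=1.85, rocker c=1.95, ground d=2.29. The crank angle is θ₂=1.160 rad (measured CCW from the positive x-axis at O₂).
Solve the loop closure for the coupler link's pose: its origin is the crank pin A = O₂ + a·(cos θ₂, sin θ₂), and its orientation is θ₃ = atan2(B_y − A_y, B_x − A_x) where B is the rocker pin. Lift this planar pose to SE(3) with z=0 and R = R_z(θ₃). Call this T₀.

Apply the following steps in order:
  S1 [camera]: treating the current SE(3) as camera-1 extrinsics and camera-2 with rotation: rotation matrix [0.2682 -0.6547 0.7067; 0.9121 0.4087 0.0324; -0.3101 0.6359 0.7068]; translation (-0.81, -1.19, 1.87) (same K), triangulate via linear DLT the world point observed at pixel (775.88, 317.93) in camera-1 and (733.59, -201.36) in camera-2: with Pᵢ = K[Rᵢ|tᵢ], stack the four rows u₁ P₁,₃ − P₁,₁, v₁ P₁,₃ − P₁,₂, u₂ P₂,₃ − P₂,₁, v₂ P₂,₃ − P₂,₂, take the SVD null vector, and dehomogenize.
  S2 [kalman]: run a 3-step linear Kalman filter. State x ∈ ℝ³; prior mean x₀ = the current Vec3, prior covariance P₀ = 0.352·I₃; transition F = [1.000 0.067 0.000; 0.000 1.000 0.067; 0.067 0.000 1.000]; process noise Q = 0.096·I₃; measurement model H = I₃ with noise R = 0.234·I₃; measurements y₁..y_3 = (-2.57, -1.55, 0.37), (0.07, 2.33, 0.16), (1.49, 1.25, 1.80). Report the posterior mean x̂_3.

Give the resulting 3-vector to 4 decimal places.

result = (0.3537, 0.9640, 1.1442)

source (fourbar_fk): coupler pose = R=[0.8658 -0.5003 0.0000; 0.5003 0.8658 0.0000; 0.0000 0.0000 1.0000], t=(0.4393, 1.0085, 0.0000)
after S1 (triangulate): (0.1289, -1.0694, 1.9196)
after S2 (kf_track): (0.3537, 0.9640, 1.1442)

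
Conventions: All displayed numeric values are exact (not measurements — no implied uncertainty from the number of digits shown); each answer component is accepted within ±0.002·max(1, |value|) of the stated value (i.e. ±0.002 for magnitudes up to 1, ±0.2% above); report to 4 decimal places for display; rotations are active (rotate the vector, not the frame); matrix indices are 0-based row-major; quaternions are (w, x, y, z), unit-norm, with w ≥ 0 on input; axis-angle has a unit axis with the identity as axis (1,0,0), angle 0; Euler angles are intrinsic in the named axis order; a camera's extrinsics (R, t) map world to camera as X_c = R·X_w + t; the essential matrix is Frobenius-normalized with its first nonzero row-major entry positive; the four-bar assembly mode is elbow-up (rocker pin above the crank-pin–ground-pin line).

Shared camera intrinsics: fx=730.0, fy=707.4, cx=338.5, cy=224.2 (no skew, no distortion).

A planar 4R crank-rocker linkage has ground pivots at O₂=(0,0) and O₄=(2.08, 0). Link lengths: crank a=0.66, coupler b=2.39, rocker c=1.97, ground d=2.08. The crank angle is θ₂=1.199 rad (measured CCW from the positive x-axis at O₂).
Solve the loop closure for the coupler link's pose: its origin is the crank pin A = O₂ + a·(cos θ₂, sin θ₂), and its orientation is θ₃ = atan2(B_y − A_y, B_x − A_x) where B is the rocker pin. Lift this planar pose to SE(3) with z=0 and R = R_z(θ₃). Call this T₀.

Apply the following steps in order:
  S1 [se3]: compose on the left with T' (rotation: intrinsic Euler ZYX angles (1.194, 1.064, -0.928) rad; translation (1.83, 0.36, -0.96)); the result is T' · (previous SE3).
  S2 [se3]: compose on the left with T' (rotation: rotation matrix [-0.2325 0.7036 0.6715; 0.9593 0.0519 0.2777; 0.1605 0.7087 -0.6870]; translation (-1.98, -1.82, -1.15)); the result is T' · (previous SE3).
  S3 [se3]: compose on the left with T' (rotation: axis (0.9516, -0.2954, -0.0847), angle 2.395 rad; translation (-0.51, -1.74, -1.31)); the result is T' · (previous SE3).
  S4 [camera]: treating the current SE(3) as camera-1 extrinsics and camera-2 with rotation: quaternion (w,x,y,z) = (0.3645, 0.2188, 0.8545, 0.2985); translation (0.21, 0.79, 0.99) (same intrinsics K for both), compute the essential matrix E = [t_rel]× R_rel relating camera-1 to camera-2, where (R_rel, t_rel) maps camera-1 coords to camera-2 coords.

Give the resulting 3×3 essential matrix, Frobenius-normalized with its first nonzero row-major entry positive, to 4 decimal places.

source (fourbar_fk): coupler pose = R=[0.8250 -0.5651 0.0000; 0.5651 0.8250 0.0000; 0.0000 0.0000 1.0000], t=(0.2398, 0.6149, 0.0000)
after S1 (compose_se3): R=[-0.3132 -0.7732 -0.5514; 0.1292 -0.6099 0.7818; -0.9409 0.1736 0.2910], t=(1.3717, 0.2037, -1.4085)
after S2 (compose_se3): R=[-0.4680 -0.1328 0.8737; -0.5550 -0.7252 -0.4076; 0.6877 -0.6756 0.2657], t=(-3.1014, -0.8847, 0.1822)
after S3 (compose_se3): R=[-0.3869 0.4307 0.8154; 0.1638 0.9023 -0.3988; -0.9075 -0.0207 -0.4196], t=(-2.7852, 0.3558, -2.2404)
after S4 (essential): [0.1437 0.2336 -0.2760; -0.3463 0.5428 0.2922; -0.2126 -0.3631 0.4143]

matrix = [0.1437 0.2336 -0.2760; -0.3463 0.5428 0.2922; -0.2126 -0.3631 0.4143]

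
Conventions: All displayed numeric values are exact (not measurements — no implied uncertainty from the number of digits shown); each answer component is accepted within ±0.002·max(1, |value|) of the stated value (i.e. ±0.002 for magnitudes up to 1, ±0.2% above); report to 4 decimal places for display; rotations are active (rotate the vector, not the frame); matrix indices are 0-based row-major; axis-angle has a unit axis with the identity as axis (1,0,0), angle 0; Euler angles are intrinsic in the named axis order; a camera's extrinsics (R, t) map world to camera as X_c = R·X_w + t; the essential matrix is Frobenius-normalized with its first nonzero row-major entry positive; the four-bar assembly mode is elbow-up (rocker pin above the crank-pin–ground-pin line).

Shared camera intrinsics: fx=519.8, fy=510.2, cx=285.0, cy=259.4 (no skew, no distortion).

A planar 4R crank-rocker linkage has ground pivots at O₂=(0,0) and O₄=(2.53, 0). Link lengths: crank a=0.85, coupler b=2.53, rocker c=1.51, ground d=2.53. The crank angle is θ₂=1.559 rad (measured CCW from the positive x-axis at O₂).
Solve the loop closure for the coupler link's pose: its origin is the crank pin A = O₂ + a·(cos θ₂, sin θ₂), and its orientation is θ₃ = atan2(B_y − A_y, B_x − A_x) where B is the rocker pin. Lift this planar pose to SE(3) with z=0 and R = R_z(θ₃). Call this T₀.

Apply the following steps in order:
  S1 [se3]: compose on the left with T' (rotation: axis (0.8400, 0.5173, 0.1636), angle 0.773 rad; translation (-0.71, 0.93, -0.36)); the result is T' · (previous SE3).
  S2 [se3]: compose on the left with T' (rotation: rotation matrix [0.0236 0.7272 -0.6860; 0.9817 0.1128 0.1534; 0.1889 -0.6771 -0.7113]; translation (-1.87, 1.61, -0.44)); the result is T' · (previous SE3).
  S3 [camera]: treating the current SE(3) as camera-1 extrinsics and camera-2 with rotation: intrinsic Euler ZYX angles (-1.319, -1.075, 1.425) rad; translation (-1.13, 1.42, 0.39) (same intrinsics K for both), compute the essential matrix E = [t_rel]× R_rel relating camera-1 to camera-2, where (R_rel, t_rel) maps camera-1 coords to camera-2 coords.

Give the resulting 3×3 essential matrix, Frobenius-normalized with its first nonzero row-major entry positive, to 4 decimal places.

matrix = [0.0509 -0.1269 -0.6786; -0.6547 0.0954 -0.0139; -0.2412 0.0084 -0.1571]

source (fourbar_fk): coupler pose = R=[0.9656 -0.2601 0.0000; 0.2601 0.9656 0.0000; 0.0000 0.0000 1.0000], t=(0.0100, 0.8499, 0.0000)
after S1 (compose_se3): R=[0.8872 -0.2294 0.4003; 0.4355 0.7028 -0.5625; -0.1523 0.6734 0.7234], t=(-0.6930, 1.6054, 0.1558)
after S2 (compose_se3): R=[0.4421 0.0437 -0.8959; 0.8968 -0.0427 0.4405; -0.0190 -0.9981 -0.0581], t=(-0.8257, 1.1347, -1.7687)
after S3 (essential): [0.0509 -0.1269 -0.6786; -0.6547 0.0954 -0.0139; -0.2412 0.0084 -0.1571]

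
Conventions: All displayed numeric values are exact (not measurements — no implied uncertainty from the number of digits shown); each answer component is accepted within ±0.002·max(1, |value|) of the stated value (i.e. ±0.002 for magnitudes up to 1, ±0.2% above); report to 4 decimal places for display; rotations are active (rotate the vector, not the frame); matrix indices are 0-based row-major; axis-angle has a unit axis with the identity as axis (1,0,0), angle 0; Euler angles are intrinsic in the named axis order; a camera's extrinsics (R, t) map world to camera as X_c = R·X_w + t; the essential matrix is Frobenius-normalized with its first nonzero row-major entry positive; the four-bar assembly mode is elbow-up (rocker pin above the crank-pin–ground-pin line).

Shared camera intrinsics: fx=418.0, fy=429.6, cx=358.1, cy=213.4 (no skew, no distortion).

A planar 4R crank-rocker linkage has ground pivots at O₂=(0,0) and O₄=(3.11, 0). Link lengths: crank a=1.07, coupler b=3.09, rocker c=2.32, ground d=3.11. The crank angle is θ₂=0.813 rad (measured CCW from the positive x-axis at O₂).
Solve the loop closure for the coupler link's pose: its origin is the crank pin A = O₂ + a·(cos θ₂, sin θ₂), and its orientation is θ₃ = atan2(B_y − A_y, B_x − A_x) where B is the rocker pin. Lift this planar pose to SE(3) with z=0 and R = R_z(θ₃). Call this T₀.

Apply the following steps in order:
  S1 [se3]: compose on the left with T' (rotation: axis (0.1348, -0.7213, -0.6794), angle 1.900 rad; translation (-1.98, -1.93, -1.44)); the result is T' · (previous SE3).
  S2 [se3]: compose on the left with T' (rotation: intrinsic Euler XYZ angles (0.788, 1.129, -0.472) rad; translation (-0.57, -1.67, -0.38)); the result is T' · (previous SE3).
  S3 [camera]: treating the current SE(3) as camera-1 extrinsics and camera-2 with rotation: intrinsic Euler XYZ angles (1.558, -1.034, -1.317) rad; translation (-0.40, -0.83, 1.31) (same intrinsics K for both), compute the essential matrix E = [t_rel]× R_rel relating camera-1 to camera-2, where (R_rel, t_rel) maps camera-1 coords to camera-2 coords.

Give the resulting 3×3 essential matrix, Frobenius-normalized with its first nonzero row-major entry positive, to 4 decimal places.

matrix = [0.6112 -0.2213 0.2486; 0.2455 -0.0736 -0.4093; 0.1081 -0.0222 -0.5199]

source (fourbar_fk): coupler pose = R=[0.8704 -0.4923 0.0000; 0.4923 0.8704 0.0000; 0.0000 0.0000 1.0000], t=(0.7354, 0.7772, 0.0000)
after S1 (compose_se3): R=[-0.0073 0.5949 -0.8037; -0.4918 0.6977 0.5209; 0.8707 0.3991 0.2875], t=(-1.8004, -2.2136, -0.4240)
after S2 (compose_se3): R=[0.6887 0.7230 0.0551; -0.7180 0.6694 0.1908; 0.1011 -0.1710 0.9801], t=(-2.0693, -4.0274, 0.3388)
after S3 (essential): [0.6112 -0.2213 0.2486; 0.2455 -0.0736 -0.4093; 0.1081 -0.0222 -0.5199]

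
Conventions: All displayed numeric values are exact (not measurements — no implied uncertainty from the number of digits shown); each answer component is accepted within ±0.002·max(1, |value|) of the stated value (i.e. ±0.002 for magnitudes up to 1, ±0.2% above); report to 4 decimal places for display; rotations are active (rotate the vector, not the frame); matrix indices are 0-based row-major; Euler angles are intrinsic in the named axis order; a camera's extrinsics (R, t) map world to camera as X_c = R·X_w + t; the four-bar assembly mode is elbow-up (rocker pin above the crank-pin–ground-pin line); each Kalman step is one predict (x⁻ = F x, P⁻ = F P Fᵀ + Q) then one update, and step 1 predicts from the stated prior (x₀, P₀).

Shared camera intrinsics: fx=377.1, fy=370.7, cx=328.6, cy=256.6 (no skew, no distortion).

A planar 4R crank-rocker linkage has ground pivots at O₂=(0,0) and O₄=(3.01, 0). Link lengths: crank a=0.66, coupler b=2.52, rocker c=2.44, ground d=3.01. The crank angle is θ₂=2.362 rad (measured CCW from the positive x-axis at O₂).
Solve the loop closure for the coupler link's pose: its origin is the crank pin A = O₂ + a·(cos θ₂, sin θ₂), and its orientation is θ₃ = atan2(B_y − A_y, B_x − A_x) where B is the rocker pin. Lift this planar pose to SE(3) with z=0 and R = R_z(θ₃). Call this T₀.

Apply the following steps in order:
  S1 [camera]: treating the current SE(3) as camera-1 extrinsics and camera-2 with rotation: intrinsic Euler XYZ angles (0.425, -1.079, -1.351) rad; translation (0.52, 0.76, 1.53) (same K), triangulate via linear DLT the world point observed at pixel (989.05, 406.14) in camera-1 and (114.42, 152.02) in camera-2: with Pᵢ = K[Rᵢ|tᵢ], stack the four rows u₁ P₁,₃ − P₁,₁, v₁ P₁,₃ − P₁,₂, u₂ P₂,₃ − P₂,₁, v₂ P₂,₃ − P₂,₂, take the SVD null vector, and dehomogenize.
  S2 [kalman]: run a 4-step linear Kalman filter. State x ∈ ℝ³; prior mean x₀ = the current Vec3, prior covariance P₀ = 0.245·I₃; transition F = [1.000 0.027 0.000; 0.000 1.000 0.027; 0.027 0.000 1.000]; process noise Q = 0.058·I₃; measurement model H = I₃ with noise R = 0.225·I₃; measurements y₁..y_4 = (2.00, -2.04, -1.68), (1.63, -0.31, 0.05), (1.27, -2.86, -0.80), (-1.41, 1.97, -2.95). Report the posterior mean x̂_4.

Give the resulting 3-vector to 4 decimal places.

result = (0.2589, -0.3240, -1.4674)

source (fourbar_fk): coupler pose = R=[0.8045 -0.5940 0.0000; 0.5940 0.8045 0.0000; 0.0000 0.0000 1.0000], t=(-0.4694, 0.4640, 0.0000)
after S1 (triangulate): (1.0224, -1.0517, 0.5583)
after S2 (kf_track): (0.2589, -0.3240, -1.4674)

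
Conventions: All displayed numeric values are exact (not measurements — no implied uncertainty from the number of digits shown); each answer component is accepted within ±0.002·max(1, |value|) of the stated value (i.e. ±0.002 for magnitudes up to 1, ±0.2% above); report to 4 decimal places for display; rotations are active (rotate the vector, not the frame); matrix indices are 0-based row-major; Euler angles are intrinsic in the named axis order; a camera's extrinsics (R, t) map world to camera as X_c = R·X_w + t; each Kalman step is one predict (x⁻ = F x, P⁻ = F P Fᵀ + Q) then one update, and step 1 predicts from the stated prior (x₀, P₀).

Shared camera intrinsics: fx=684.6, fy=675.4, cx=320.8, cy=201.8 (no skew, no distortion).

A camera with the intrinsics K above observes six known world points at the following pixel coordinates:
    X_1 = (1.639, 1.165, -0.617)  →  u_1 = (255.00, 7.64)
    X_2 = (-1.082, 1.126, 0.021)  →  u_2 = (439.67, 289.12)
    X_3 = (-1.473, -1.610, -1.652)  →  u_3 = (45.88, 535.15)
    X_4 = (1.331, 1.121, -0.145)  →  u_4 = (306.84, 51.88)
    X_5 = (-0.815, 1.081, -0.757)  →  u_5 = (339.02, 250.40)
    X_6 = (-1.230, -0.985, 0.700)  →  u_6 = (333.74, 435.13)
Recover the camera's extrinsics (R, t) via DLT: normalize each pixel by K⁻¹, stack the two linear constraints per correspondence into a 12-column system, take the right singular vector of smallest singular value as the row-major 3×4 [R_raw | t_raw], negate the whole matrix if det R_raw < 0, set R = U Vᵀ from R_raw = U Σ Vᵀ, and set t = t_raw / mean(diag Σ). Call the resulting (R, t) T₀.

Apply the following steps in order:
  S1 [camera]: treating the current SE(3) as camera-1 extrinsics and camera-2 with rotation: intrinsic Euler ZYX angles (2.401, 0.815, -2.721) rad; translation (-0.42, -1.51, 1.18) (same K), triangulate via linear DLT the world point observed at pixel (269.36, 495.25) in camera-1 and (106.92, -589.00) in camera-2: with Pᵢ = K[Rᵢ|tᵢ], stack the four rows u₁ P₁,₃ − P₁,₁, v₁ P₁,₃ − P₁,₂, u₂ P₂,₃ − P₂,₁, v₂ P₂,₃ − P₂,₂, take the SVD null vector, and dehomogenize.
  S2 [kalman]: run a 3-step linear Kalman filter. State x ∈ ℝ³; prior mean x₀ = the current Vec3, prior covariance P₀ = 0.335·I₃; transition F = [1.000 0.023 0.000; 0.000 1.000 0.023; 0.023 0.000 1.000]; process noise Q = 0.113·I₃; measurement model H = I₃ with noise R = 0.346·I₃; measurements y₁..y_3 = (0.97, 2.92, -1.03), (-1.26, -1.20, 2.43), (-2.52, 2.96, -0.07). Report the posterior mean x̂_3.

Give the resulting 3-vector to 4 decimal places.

source (pnp_recover): camera pose = R=[-0.3302 0.5869 0.7392; -0.7750 -0.6156 0.1426; 0.5388 -0.5259 0.6582], t=(-0.2300, 0.4500, 5.7899)
after S1 (triangulate): (-1.5230, -1.4299, 0.1731)
after S2 (kf_track): (-1.4647, 1.3017, 0.4482)

result = (-1.4647, 1.3017, 0.4482)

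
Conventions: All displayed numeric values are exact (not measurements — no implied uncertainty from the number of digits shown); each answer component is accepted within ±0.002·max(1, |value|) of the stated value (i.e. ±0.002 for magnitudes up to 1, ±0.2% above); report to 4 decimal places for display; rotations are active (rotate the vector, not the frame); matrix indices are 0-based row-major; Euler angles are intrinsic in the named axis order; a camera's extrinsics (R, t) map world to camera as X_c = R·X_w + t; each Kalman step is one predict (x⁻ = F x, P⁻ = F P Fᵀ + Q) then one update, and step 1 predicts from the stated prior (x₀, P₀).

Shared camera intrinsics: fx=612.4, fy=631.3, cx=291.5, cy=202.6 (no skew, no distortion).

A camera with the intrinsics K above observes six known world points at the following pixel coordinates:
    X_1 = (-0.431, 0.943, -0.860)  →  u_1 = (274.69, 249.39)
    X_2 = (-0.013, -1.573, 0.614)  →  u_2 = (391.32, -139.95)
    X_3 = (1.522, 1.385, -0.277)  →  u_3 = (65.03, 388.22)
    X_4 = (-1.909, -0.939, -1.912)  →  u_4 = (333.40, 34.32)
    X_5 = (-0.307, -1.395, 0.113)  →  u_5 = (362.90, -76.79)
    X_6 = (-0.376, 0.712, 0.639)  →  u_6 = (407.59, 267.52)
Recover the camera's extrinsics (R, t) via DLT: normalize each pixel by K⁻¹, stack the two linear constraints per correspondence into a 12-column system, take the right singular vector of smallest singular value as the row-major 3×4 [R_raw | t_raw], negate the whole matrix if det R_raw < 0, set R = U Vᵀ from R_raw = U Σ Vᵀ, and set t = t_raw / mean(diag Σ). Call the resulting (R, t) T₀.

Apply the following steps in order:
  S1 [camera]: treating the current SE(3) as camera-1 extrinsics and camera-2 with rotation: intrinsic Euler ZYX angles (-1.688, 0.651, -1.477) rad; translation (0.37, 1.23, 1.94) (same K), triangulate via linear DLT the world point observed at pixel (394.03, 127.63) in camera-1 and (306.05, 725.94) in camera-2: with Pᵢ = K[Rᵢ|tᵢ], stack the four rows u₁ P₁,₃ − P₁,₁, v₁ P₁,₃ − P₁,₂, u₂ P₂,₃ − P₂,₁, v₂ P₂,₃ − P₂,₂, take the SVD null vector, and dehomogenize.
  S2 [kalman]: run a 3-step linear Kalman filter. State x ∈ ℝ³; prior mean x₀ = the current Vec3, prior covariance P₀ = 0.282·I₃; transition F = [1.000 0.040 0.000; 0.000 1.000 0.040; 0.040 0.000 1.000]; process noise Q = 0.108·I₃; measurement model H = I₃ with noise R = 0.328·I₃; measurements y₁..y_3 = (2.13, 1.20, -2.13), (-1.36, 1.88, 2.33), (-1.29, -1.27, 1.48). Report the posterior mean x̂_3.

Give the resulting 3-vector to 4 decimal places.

source (pnp_recover): camera pose = R=[-0.7855 -0.0425 0.6173; 0.0756 0.9836 0.1639; -0.6142 0.1754 -0.7694], t=(0.0900, -0.3700, 4.0900)
after S1 (triangulate): (-1.3231, -0.0813, -0.4214)
after S2 (kf_track): (-0.7164, 0.1101, 0.8303)

result = (-0.7164, 0.1101, 0.8303)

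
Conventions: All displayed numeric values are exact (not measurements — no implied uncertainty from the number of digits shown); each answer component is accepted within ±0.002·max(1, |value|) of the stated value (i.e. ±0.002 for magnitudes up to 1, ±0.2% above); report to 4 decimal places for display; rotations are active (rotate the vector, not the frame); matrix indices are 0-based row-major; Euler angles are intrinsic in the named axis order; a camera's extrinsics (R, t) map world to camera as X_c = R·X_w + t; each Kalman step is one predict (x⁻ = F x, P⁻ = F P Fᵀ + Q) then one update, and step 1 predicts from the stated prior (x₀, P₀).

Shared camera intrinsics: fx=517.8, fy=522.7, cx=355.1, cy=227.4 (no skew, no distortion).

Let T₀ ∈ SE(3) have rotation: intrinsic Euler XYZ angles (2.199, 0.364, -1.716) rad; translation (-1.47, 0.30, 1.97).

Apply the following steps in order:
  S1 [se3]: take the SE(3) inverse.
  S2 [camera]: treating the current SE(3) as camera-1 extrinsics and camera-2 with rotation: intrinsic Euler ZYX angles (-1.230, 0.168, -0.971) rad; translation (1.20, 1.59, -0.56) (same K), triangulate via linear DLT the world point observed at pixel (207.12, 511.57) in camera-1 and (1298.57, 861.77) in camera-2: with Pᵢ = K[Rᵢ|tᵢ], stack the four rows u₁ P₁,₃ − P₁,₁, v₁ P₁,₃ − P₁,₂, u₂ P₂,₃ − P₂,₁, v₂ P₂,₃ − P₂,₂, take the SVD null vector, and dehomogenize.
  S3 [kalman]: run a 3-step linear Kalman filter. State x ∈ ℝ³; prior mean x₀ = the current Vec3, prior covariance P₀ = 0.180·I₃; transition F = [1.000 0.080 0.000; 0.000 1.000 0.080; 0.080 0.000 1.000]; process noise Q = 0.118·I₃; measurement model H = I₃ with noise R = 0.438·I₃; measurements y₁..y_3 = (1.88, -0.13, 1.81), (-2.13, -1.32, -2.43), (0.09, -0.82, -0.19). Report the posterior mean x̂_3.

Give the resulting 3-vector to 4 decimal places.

result = (-0.2750, -0.8687, -0.0957)

after S1 (invert_se3): R=[-0.1352 0.5398 -0.8308; 0.9246 0.3701 0.0900; 0.3560 -0.7561 -0.5492], t=(1.2760, 1.0710, 1.8321)
after S2 (triangulate): (0.2425, -1.0534, 1.4684)
after S3 (kf_track): (-0.2750, -0.8687, -0.0957)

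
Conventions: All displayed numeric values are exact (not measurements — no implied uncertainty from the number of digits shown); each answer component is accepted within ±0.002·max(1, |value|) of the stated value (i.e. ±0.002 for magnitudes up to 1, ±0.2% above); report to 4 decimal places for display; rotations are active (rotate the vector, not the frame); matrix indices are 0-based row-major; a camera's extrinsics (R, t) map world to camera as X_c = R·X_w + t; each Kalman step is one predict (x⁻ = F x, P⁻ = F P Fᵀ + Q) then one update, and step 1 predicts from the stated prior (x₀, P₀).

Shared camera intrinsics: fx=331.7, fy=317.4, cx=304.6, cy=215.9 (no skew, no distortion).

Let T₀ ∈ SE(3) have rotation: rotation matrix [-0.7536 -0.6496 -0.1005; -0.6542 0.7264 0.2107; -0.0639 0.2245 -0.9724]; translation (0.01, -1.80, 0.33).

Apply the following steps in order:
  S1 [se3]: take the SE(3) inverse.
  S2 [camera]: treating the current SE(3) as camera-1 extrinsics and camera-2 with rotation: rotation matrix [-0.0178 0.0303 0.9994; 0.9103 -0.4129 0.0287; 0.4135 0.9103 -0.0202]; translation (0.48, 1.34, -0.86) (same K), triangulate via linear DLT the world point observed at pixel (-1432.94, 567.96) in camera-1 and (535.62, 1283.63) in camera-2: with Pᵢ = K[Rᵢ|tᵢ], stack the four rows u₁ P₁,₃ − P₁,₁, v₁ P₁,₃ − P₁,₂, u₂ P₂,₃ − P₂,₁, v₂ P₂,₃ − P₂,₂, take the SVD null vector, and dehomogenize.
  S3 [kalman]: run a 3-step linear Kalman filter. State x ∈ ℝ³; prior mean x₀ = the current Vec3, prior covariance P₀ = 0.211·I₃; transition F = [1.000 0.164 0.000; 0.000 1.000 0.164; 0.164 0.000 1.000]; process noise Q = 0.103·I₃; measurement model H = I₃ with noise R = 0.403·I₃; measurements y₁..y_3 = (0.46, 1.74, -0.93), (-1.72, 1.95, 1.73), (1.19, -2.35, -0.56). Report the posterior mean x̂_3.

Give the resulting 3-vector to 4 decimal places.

result = (0.6127, -0.0399, 0.0701)

after S1 (invert_se3): R=[-0.7536 -0.6542 -0.0639; -0.6496 0.7264 0.2245; -0.1005 0.2107 -0.9724], t=(-1.1490, 1.2399, 0.7011)
after S2 (triangulate): (1.9461, 0.9514, 0.0893)
after S3 (kf_track): (0.6127, -0.0399, 0.0701)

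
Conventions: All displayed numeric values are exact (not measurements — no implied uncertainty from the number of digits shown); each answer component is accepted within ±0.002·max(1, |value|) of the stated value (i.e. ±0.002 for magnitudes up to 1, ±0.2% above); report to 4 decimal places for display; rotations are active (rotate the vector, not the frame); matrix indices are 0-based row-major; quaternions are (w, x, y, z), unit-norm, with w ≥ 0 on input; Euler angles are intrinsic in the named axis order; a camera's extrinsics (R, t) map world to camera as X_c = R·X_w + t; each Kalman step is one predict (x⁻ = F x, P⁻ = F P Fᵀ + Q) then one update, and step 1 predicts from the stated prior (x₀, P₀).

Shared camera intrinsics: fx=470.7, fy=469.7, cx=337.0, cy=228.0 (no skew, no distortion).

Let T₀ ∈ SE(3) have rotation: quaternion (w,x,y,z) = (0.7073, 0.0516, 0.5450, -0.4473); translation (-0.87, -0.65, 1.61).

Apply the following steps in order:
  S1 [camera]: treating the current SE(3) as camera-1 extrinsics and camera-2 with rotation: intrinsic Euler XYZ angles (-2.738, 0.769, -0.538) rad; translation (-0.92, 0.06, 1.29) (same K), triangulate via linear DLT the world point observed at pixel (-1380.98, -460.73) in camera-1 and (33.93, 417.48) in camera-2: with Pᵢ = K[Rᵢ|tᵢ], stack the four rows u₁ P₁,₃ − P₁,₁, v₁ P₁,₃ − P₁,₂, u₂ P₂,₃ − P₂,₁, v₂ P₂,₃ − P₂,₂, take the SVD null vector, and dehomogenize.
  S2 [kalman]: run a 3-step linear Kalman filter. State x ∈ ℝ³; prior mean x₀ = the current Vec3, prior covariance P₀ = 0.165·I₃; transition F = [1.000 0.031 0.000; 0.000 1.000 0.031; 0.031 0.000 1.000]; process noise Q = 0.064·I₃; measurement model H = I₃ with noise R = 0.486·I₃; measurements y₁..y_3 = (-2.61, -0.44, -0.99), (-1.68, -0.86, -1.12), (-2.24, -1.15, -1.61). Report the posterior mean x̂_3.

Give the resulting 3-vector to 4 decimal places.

result = (-1.1933, -1.1787, -1.4224)

after S1 (triangulate): (0.9516, -1.4863, -1.5540)
after S2 (kf_track): (-1.1933, -1.1787, -1.4224)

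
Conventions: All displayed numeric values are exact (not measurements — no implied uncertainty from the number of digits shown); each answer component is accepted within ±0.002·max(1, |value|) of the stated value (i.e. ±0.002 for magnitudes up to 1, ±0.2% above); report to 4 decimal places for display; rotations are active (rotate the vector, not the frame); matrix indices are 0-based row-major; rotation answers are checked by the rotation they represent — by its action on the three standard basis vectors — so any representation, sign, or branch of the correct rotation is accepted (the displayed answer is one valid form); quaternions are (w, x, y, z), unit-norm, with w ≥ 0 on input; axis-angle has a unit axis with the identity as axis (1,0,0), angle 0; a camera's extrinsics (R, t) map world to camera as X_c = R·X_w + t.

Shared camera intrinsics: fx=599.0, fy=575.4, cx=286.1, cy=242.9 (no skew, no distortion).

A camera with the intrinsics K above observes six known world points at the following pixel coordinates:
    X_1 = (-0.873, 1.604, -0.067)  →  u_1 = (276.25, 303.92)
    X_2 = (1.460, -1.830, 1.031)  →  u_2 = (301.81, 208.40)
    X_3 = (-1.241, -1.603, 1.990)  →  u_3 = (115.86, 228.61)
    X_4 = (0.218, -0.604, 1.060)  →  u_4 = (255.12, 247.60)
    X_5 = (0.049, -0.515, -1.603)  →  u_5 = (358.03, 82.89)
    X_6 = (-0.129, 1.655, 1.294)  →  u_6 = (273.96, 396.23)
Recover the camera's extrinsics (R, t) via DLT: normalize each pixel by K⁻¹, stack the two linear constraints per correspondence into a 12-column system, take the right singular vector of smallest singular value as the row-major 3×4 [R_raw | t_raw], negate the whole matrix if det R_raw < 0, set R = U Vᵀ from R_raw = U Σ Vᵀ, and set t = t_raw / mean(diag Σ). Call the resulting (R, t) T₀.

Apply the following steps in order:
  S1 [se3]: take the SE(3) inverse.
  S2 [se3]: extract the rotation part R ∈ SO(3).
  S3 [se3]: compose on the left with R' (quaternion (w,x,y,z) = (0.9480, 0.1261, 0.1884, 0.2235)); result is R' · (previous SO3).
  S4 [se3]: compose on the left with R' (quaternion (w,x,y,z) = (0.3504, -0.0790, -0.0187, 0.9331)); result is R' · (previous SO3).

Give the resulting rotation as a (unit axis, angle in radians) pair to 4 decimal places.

rotation (axis_angle) = ((-0.4080, 0.5911, 0.6958), 2.9139)

source (pnp_recover): camera pose = R=[0.8182 0.3017 -0.4893; 0.1766 0.6781 0.7134; 0.5471 -0.6702 0.5015], t=(0.1100, -0.3200, 6.9190)
after S1 (invert_se3): R=[0.8182 0.1766 0.5471; 0.3017 0.6781 -0.6702; -0.4893 0.7134 0.5015], t=(-3.8187, 4.8209, -3.1881)
after S2 (rot_of_se3): [0.8182 0.1766 0.5471; 0.3017 0.6781 -0.6702; -0.4893 0.7134 0.5015]
after S3 (compose_so3): [0.3625 0.1864 0.9131; 0.7233 0.5615 -0.4018; -0.5877 0.8062 0.0688]
after S4 (compose_so3): [-0.6455 -0.6332 -0.4270; -0.3191 -0.2843 0.9041; -0.6939 0.7198 -0.0185]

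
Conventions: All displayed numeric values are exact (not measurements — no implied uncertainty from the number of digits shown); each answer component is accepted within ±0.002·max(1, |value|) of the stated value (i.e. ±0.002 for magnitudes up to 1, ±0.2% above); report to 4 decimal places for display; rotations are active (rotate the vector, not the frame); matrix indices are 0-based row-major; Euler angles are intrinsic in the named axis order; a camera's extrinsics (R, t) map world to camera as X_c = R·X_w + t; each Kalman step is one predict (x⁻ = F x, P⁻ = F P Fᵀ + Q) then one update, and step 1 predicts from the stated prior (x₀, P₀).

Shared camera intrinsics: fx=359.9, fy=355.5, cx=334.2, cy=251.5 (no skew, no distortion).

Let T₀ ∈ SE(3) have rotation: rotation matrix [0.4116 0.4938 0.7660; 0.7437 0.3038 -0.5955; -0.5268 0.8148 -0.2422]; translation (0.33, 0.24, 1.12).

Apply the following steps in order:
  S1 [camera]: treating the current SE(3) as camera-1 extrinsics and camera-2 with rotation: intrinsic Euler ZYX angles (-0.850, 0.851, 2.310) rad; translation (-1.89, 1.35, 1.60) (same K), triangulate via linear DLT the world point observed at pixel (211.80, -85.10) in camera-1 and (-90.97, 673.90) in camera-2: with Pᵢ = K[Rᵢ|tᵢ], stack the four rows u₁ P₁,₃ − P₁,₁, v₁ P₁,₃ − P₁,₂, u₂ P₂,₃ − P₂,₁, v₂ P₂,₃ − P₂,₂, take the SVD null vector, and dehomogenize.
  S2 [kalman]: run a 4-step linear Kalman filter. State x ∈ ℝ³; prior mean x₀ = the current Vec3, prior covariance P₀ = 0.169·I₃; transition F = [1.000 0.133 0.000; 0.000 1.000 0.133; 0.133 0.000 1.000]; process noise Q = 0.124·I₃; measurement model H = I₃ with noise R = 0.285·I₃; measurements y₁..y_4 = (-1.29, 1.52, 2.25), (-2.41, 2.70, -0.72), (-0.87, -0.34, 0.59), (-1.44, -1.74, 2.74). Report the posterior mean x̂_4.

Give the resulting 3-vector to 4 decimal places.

after S1 (triangulate): (-1.4171, -0.7049, 0.2369)
after S2 (kf_track): (-1.3030, -0.3976, 1.2855)

result = (-1.3030, -0.3976, 1.2855)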